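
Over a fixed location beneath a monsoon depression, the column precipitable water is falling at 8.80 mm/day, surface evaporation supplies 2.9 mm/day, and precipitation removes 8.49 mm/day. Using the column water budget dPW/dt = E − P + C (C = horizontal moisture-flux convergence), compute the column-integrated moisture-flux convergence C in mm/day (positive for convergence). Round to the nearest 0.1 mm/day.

C ≈ -3.2 mm/day

dPW/dt = -8.80 mm/day.
C = dPW/dt − E + P = (-8.80) − 2.9 + 8.49 = -3.2 mm/day.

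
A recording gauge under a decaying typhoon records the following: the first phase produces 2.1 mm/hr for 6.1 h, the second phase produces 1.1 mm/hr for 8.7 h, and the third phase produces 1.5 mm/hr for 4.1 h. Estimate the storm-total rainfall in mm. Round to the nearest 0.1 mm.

Total = Σ Rᵢ Δtᵢ = 2.1 × 6.1 + 1.1 × 8.7 + 1.5 × 4.1
      = 12.81 + 9.57 + 6.15 = 28.5 mm.

total ≈ 28.5 mm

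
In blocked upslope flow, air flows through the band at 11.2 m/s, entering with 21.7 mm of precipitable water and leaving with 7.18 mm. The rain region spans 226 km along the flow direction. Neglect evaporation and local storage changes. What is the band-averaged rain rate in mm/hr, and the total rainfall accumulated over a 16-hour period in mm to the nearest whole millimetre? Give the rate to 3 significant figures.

Column moisture flux per unit crosswind length is F = V × PW.
Inflow: F_in = 11.2 × 21.7 = 243.04 mm·m/s
Outflow: F_out = 11.2 × 7.18 = 80.416 mm·m/s
Steady-state rate R = (F_in − F_out)/L = (243.04 − 80.416) / 226000 m = 7.196e-04 mm/s.
R = 7.196e-04 × 3600 = 2.59 mm/hr.
Over 16 h: total = 2.59 × 16 = 41.44 ≈ 41 mm.

R ≈ 2.59 mm/hr; total ≈ 41 mm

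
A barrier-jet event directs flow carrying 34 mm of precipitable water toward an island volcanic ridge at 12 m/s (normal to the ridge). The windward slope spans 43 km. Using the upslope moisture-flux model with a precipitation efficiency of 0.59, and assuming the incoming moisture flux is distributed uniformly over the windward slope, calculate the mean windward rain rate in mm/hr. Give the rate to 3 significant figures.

Incoming column moisture flux per unit ridge length: F = V × PW = 12 × 34 = 408 mm·m/s.
Spread over the 43 km slope with efficiency ε = 0.59: R = ε·F/W = 0.59 × 408 / 43000 m = 5.598e-03 mm/s.
R = 5.598e-03 × 3600 = 20.2 mm/hr.

R ≈ 20.2 mm/hr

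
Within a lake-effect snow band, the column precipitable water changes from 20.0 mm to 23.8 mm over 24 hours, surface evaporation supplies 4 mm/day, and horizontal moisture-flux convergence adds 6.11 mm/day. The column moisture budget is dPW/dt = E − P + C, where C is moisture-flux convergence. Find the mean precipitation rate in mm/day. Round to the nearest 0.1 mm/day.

dPW/dt = (23.8 − 20.0) mm / (24/24 day) = +3.800 mm/day.
P = E + C − dPW/dt = 4 + (6.11) − (+3.800) = 6.3 mm/day.

P ≈ 6.3 mm/day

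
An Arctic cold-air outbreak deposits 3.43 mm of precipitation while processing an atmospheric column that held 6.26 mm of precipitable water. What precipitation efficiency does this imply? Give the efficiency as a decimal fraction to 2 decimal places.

ε ≈ 0.55

ε = precipitation / PW = 3.43 / 6.26 = 0.55.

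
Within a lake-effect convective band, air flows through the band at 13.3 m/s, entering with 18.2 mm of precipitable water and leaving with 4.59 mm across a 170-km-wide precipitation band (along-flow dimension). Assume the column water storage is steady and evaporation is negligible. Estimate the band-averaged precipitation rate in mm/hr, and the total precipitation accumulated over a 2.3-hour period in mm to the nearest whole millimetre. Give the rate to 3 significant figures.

Column moisture flux per unit crosswind length is F = V × PW.
Inflow: F_in = 13.3 × 18.2 = 242.06 mm·m/s
Outflow: F_out = 13.3 × 4.59 = 61.047 mm·m/s
Steady-state rate R = (F_in − F_out)/L = (242.06 − 61.047) / 170000 m = 1.065e-03 mm/s.
R = 1.065e-03 × 3600 = 3.83 mm/hr.
Over 2.3 h: total = 3.83 × 2.3 = 8.809 ≈ 9 mm.

R ≈ 3.83 mm/hr; total ≈ 9 mm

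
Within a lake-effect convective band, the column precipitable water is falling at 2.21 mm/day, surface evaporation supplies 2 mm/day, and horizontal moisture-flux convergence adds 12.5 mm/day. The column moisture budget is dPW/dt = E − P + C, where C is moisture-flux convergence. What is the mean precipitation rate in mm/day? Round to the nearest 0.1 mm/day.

P ≈ 16.7 mm/day

dPW/dt = -2.21 mm/day.
P = E + C − dPW/dt = 2 + (12.5) − (-2.21) = 16.7 mm/day.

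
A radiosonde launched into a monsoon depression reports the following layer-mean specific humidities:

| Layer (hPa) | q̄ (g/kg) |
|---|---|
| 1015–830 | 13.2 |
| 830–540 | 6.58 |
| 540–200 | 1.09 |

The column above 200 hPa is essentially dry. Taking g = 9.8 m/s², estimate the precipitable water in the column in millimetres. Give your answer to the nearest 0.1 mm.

PW ≈ 48.2 mm

Precipitable water is the column-integrated vapour mass per unit area: PW = (1/g) Σ q̄ Δp, with q in kg/kg and Δp in Pa (1 kg/m² of water = 1 mm).
Layer 1015–830 hPa: Δp = 185 hPa = 18500 Pa, q̄ = 0.0132 kg/kg → 0.0132 × 18500 / 9.8 = 24.92 mm
Layer 830–540 hPa: Δp = 290 hPa = 29000 Pa, q̄ = 0.00658 kg/kg → 0.00658 × 29000 / 9.8 = 19.47 mm
Layer 540–200 hPa: Δp = 340 hPa = 34000 Pa, q̄ = 0.00109 kg/kg → 0.00109 × 34000 / 9.8 = 3.78 mm
PW = 24.92 + 19.47 + 3.78 = 48.17 ≈ 48.2 mm.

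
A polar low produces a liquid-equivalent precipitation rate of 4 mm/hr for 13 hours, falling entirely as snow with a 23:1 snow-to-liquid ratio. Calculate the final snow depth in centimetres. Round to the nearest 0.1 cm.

snow depth ≈ 119.6 cm

Liquid-equivalent depth = 4 × 13 = 52 mm.
Snow depth = 52 mm × 23 = 1196 mm = 119.6 cm.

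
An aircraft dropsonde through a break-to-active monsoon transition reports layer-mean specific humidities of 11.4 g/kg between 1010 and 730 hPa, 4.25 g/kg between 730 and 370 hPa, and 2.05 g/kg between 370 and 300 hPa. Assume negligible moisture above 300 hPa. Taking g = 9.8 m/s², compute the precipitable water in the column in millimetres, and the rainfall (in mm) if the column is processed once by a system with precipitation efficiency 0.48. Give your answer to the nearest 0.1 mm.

PW ≈ 49.6 mm; rainfall ≈ 23.8 mm

Precipitable water is the column-integrated vapour mass per unit area: PW = (1/g) Σ q̄ Δp, with q in kg/kg and Δp in Pa (1 kg/m² of water = 1 mm).
Layer 1010–730 hPa: Δp = 280 hPa = 28000 Pa, q̄ = 0.0114 kg/kg → 0.0114 × 28000 / 9.8 = 32.57 mm
Layer 730–370 hPa: Δp = 360 hPa = 36000 Pa, q̄ = 0.00425 kg/kg → 0.00425 × 36000 / 9.8 = 15.61 mm
Layer 370–300 hPa: Δp = 70 hPa = 7000 Pa, q̄ = 0.00205 kg/kg → 0.00205 × 7000 / 9.8 = 1.46 mm
PW = 32.57 + 15.61 + 1.46 = 49.64 ≈ 49.6 mm.
Rainfall = ε × PW = 0.48 × 49.6 = 23.8 mm.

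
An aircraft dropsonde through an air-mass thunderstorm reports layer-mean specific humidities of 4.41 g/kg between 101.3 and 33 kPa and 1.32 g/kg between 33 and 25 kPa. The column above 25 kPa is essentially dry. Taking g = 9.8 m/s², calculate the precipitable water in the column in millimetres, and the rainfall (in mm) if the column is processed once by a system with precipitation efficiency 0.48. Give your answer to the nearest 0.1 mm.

Precipitable water is the column-integrated vapour mass per unit area: PW = (1/g) Σ q̄ Δp, with q in kg/kg and Δp in Pa (1 kg/m² of water = 1 mm).
Layer 101.3–33 kPa: Δp = 683 hPa = 68300 Pa, q̄ = 0.00441 kg/kg → 0.00441 × 68300 / 9.8 = 30.74 mm
Layer 33–25 kPa: Δp = 80 hPa = 8000 Pa, q̄ = 0.00132 kg/kg → 0.00132 × 8000 / 9.8 = 1.08 mm
PW = 30.74 + 1.08 = 31.82 ≈ 31.8 mm.
Rainfall = ε × PW = 0.48 × 31.8 = 15.3 mm.

PW ≈ 31.8 mm; rainfall ≈ 15.3 mm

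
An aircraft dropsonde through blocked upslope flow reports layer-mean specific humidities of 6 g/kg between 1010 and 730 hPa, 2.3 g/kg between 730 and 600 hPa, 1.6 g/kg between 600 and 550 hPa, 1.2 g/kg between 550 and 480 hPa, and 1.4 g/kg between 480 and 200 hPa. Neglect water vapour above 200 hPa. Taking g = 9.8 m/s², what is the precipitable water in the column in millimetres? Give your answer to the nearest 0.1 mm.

PW ≈ 25.9 mm

Precipitable water is the column-integrated vapour mass per unit area: PW = (1/g) Σ q̄ Δp, with q in kg/kg and Δp in Pa (1 kg/m² of water = 1 mm).
Layer 1010–730 hPa: Δp = 280 hPa = 28000 Pa, q̄ = 0.006 kg/kg → 0.006 × 28000 / 9.8 = 17.14 mm
Layer 730–600 hPa: Δp = 130 hPa = 13000 Pa, q̄ = 0.0023 kg/kg → 0.0023 × 13000 / 9.8 = 3.05 mm
Layer 600–550 hPa: Δp = 50 hPa = 5000 Pa, q̄ = 0.0016 kg/kg → 0.0016 × 5000 / 9.8 = 0.82 mm
Layer 550–480 hPa: Δp = 70 hPa = 7000 Pa, q̄ = 0.0012 kg/kg → 0.0012 × 7000 / 9.8 = 0.86 mm
Layer 480–200 hPa: Δp = 280 hPa = 28000 Pa, q̄ = 0.0014 kg/kg → 0.0014 × 28000 / 9.8 = 4.00 mm
PW = 17.14 + 3.05 + 0.82 + 0.86 + 4.00 = 25.87 ≈ 25.9 mm.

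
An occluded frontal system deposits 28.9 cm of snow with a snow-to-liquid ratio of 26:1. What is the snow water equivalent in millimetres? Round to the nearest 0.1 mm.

SWE ≈ 11.1 mm

SWE = snow depth / ratio = 28.9 cm / 26 = 1.112 cm = 11.1 mm.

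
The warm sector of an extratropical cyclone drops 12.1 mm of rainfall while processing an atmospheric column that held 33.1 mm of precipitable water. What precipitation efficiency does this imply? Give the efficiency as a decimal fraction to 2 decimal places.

ε ≈ 0.37

ε = rainfall / PW = 12.1 / 33.1 = 0.37.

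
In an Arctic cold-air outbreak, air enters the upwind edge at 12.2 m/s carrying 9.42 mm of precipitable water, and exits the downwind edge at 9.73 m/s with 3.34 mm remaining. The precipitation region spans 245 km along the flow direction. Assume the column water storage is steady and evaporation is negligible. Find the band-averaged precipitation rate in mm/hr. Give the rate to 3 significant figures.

Column moisture flux per unit crosswind length is F = V × PW.
Inflow: F_in = 12.2 × 9.42 = 114.924 mm·m/s
Outflow: F_out = 9.73 × 3.34 = 32.4982 mm·m/s
Steady-state rate R = (F_in − F_out)/L = (114.924 − 32.4982) / 245000 m = 3.364e-04 mm/s.
R = 3.364e-04 × 3600 = 1.21 mm/hr.

R ≈ 1.21 mm/hr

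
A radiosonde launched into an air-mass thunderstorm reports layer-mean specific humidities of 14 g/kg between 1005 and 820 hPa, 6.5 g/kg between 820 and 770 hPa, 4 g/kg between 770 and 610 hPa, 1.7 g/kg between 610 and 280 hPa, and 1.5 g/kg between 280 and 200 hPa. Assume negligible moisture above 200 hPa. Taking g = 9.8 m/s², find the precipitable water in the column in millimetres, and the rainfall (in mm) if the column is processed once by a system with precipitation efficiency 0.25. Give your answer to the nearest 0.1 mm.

Precipitable water is the column-integrated vapour mass per unit area: PW = (1/g) Σ q̄ Δp, with q in kg/kg and Δp in Pa (1 kg/m² of water = 1 mm).
Layer 1005–820 hPa: Δp = 185 hPa = 18500 Pa, q̄ = 0.014 kg/kg → 0.014 × 18500 / 9.8 = 26.43 mm
Layer 820–770 hPa: Δp = 50 hPa = 5000 Pa, q̄ = 0.0065 kg/kg → 0.0065 × 5000 / 9.8 = 3.32 mm
Layer 770–610 hPa: Δp = 160 hPa = 16000 Pa, q̄ = 0.004 kg/kg → 0.004 × 16000 / 9.8 = 6.53 mm
Layer 610–280 hPa: Δp = 330 hPa = 33000 Pa, q̄ = 0.0017 kg/kg → 0.0017 × 33000 / 9.8 = 5.72 mm
Layer 280–200 hPa: Δp = 80 hPa = 8000 Pa, q̄ = 0.0015 kg/kg → 0.0015 × 8000 / 9.8 = 1.22 mm
PW = 26.43 + 3.32 + 6.53 + 5.72 + 1.22 = 43.22 ≈ 43.2 mm.
Rainfall = ε × PW = 0.25 × 43.2 = 10.8 mm.

PW ≈ 43.2 mm; rainfall ≈ 10.8 mm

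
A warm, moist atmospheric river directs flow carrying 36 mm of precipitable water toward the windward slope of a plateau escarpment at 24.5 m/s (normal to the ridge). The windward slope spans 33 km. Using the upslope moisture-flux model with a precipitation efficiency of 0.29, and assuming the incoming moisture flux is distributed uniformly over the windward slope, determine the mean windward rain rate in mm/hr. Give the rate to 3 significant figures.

R ≈ 27.9 mm/hr

Incoming column moisture flux per unit ridge length: F = V × PW = 24.5 × 36 = 882 mm·m/s.
Spread over the 33 km slope with efficiency ε = 0.29: R = ε·F/W = 0.29 × 882 / 33000 m = 7.751e-03 mm/s.
R = 7.751e-03 × 3600 = 27.9 mm/hr.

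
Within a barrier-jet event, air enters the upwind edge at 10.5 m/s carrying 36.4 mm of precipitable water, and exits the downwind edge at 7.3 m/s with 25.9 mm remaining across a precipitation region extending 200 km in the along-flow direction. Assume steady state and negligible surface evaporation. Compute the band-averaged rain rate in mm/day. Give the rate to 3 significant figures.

R ≈ 83.4 mm/day

Column moisture flux per unit crosswind length is F = V × PW.
Inflow: F_in = 10.5 × 36.4 = 382.2 mm·m/s
Outflow: F_out = 7.3 × 25.9 = 189.07 mm·m/s
Steady-state rate R = (F_in − F_out)/L = (382.2 − 189.07) / 200000 m = 9.656e-04 mm/s.
R = 9.656e-04 × 3600 × 24 = 83.4 mm/day.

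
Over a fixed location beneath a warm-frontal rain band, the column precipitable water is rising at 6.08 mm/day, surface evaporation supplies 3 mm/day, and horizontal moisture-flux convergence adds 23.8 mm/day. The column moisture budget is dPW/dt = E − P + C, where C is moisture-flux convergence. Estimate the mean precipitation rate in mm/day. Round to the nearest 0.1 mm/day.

P ≈ 20.7 mm/day

dPW/dt = +6.08 mm/day.
P = E + C − dPW/dt = 3 + (23.8) − (+6.08) = 20.7 mm/day.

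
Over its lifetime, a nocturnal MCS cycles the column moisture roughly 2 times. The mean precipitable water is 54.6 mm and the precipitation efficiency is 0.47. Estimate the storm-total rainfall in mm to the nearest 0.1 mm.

rainfall ≈ 51.3 mm

Each cycle deposits ε × PW = 0.47 × 54.6 = 25.662 mm.
Over 2 cycles: 2 × 25.662 = 51.3 mm.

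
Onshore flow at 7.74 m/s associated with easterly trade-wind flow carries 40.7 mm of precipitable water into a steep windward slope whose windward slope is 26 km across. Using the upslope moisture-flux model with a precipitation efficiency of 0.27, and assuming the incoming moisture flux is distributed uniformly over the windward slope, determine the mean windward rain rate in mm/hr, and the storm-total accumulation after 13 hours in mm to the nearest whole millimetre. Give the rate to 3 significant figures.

R ≈ 11.8 mm/hr; total ≈ 153 mm

Incoming column moisture flux per unit ridge length: F = V × PW = 7.74 × 40.7 = 315.018 mm·m/s.
Spread over the 26 km slope with efficiency ε = 0.27: R = ε·F/W = 0.27 × 315.018 / 26000 m = 3.271e-03 mm/s.
R = 3.271e-03 × 3600 = 11.8 mm/hr.
Over 13 h: total = 11.8 × 13 = 153.4 ≈ 153 mm.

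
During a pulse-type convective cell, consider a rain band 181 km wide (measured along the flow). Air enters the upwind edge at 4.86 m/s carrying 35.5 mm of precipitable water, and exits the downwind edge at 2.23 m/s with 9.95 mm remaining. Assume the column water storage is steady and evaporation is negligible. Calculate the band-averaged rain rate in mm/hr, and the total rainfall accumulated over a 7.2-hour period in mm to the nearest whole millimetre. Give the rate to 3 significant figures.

Column moisture flux per unit crosswind length is F = V × PW.
Inflow: F_in = 4.86 × 35.5 = 172.53 mm·m/s
Outflow: F_out = 2.23 × 9.95 = 22.1885 mm·m/s
Steady-state rate R = (F_in − F_out)/L = (172.53 − 22.1885) / 181000 m = 8.306e-04 mm/s.
R = 8.306e-04 × 3600 = 2.99 mm/hr.
Over 7.2 h: total = 2.99 × 7.2 = 21.528 ≈ 22 mm.

R ≈ 2.99 mm/hr; total ≈ 22 mm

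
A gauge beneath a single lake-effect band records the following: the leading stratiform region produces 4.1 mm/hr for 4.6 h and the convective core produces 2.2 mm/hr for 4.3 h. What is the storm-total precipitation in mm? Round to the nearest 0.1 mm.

Total = Σ Rᵢ Δtᵢ = 4.1 × 4.6 + 2.2 × 4.3
      = 18.86 + 9.46 = 28.3 mm.

total ≈ 28.3 mm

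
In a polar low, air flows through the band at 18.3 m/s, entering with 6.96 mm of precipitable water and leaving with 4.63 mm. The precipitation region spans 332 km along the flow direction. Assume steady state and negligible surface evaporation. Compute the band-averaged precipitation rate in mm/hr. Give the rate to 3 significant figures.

Column moisture flux per unit crosswind length is F = V × PW.
Inflow: F_in = 18.3 × 6.96 = 127.368 mm·m/s
Outflow: F_out = 18.3 × 4.63 = 84.729 mm·m/s
Steady-state rate R = (F_in − F_out)/L = (127.368 − 84.729) / 332000 m = 1.284e-04 mm/s.
R = 1.284e-04 × 3600 = 0.462 mm/hr.

R ≈ 0.462 mm/hr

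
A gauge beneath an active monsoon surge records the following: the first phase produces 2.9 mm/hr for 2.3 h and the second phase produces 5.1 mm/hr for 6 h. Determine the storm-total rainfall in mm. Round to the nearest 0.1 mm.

Total = Σ Rᵢ Δtᵢ = 2.9 × 2.3 + 5.1 × 6
      = 6.67 + 30.6 = 37.3 mm.

total ≈ 37.3 mm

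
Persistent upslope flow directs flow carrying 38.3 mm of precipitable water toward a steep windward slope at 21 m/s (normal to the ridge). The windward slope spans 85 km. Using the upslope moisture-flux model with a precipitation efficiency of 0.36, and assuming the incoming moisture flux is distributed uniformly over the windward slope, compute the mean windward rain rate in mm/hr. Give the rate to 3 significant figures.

R ≈ 12.3 mm/hr

Incoming column moisture flux per unit ridge length: F = V × PW = 21 × 38.3 = 804.3 mm·m/s.
Spread over the 85 km slope with efficiency ε = 0.36: R = ε·F/W = 0.36 × 804.3 / 85000 m = 3.406e-03 mm/s.
R = 3.406e-03 × 3600 = 12.3 mm/hr.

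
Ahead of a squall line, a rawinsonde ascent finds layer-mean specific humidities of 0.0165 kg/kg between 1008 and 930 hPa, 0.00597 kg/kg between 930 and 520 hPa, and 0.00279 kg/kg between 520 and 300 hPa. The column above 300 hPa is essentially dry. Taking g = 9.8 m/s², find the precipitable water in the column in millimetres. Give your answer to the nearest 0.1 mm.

PW ≈ 44.4 mm

Precipitable water is the column-integrated vapour mass per unit area: PW = (1/g) Σ q̄ Δp, with q in kg/kg and Δp in Pa (1 kg/m² of water = 1 mm).
Layer 1008–930 hPa: Δp = 78 hPa = 7800 Pa, q̄ = 0.0165 kg/kg → 0.0165 × 7800 / 9.8 = 13.13 mm
Layer 930–520 hPa: Δp = 410 hPa = 41000 Pa, q̄ = 0.00597 kg/kg → 0.00597 × 41000 / 9.8 = 24.98 mm
Layer 520–300 hPa: Δp = 220 hPa = 22000 Pa, q̄ = 0.00279 kg/kg → 0.00279 × 22000 / 9.8 = 6.26 mm
PW = 13.13 + 24.98 + 6.26 = 44.37 ≈ 44.4 mm.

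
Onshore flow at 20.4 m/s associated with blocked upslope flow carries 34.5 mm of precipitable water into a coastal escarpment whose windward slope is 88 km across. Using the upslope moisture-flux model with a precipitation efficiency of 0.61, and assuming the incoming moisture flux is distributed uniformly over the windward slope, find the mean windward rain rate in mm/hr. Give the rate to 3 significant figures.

R ≈ 17.6 mm/hr

Incoming column moisture flux per unit ridge length: F = V × PW = 20.4 × 34.5 = 703.8 mm·m/s.
Spread over the 88 km slope with efficiency ε = 0.61: R = ε·F/W = 0.61 × 703.8 / 88000 m = 4.879e-03 mm/s.
R = 4.879e-03 × 3600 = 17.6 mm/hr.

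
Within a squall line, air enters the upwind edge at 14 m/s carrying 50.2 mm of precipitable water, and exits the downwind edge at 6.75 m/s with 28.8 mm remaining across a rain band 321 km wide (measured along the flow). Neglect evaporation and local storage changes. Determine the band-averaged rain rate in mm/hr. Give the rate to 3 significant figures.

R ≈ 5.70 mm/hr

Column moisture flux per unit crosswind length is F = V × PW.
Inflow: F_in = 14 × 50.2 = 702.8 mm·m/s
Outflow: F_out = 6.75 × 28.8 = 194.4 mm·m/s
Steady-state rate R = (F_in − F_out)/L = (702.8 − 194.4) / 321000 m = 1.584e-03 mm/s.
R = 1.584e-03 × 3600 = 5.70 mm/hr.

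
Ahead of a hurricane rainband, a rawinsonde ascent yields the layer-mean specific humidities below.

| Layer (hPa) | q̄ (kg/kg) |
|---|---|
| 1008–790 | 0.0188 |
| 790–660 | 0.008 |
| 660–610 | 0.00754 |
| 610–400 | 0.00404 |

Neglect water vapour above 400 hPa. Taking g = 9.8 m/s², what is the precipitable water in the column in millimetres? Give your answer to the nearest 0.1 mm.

Precipitable water is the column-integrated vapour mass per unit area: PW = (1/g) Σ q̄ Δp, with q in kg/kg and Δp in Pa (1 kg/m² of water = 1 mm).
Layer 1008–790 hPa: Δp = 218 hPa = 21800 Pa, q̄ = 0.0188 kg/kg → 0.0188 × 21800 / 9.8 = 41.82 mm
Layer 790–660 hPa: Δp = 130 hPa = 13000 Pa, q̄ = 0.008 kg/kg → 0.008 × 13000 / 9.8 = 10.61 mm
Layer 660–610 hPa: Δp = 50 hPa = 5000 Pa, q̄ = 0.00754 kg/kg → 0.00754 × 5000 / 9.8 = 3.85 mm
Layer 610–400 hPa: Δp = 210 hPa = 21000 Pa, q̄ = 0.00404 kg/kg → 0.00404 × 21000 / 9.8 = 8.66 mm
PW = 41.82 + 10.61 + 3.85 + 8.66 = 64.94 ≈ 64.9 mm.

PW ≈ 64.9 mm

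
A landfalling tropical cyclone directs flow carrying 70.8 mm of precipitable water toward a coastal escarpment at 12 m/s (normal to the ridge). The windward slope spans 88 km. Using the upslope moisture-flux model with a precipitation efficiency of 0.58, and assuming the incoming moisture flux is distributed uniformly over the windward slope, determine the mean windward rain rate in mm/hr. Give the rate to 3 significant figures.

R ≈ 20.2 mm/hr

Incoming column moisture flux per unit ridge length: F = V × PW = 12 × 70.8 = 849.6 mm·m/s.
Spread over the 88 km slope with efficiency ε = 0.58: R = ε·F/W = 0.58 × 849.6 / 88000 m = 5.600e-03 mm/s.
R = 5.600e-03 × 3600 = 20.2 mm/hr.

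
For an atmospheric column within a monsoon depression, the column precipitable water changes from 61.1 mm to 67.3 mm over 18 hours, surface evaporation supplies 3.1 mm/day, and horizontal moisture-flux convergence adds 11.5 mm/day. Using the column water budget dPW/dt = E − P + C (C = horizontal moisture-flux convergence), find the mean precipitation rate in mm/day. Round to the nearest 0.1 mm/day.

P ≈ 6.3 mm/day

dPW/dt = (67.3 − 61.1) mm / (18/24 day) = +8.267 mm/day.
P = E + C − dPW/dt = 3.1 + (11.5) − (+8.267) = 6.3 mm/day.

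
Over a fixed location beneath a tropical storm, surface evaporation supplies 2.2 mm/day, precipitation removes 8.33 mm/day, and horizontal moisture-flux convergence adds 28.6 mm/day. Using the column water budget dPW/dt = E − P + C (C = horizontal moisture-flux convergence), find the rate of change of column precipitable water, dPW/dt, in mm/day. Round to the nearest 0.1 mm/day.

dPW/dt ≈ 22.5 mm/day

dPW/dt = E − P + C = 2.2 − 8.33 + (28.6) = 22.5 mm/day.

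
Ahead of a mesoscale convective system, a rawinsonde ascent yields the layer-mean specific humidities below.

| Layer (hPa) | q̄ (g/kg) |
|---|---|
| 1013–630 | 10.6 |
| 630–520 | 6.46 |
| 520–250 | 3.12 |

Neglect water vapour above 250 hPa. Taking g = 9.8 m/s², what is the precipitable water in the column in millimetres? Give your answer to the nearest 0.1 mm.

Precipitable water is the column-integrated vapour mass per unit area: PW = (1/g) Σ q̄ Δp, with q in kg/kg and Δp in Pa (1 kg/m² of water = 1 mm).
Layer 1013–630 hPa: Δp = 383 hPa = 38300 Pa, q̄ = 0.0106 kg/kg → 0.0106 × 38300 / 9.8 = 41.43 mm
Layer 630–520 hPa: Δp = 110 hPa = 11000 Pa, q̄ = 0.00646 kg/kg → 0.00646 × 11000 / 9.8 = 7.25 mm
Layer 520–250 hPa: Δp = 270 hPa = 27000 Pa, q̄ = 0.00312 kg/kg → 0.00312 × 27000 / 9.8 = 8.60 mm
PW = 41.43 + 7.25 + 8.60 = 57.28 ≈ 57.3 mm.

PW ≈ 57.3 mm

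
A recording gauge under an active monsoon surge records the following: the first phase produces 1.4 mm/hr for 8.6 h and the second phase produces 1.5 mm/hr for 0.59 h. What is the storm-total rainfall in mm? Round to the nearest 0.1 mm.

total ≈ 12.9 mm

Total = Σ Rᵢ Δtᵢ = 1.4 × 8.6 + 1.5 × 0.59
      = 12.04 + 0.885 = 12.9 mm.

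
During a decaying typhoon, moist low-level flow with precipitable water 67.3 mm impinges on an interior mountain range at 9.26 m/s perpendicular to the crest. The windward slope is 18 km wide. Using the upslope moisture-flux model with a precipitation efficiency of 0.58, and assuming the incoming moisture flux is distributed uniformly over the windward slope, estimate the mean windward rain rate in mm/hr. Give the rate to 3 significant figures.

Incoming column moisture flux per unit ridge length: F = V × PW = 9.26 × 67.3 = 623.198 mm·m/s.
Spread over the 18 km slope with efficiency ε = 0.58: R = ε·F/W = 0.58 × 623.198 / 18000 m = 2.008e-02 mm/s.
R = 2.008e-02 × 3600 = 72.3 mm/hr.

R ≈ 72.3 mm/hr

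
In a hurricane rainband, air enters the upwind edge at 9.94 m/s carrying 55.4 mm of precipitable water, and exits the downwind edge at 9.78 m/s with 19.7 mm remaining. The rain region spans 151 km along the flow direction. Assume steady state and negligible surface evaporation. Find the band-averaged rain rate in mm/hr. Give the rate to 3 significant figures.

R ≈ 8.54 mm/hr

Column moisture flux per unit crosswind length is F = V × PW.
Inflow: F_in = 9.94 × 55.4 = 550.676 mm·m/s
Outflow: F_out = 9.78 × 19.7 = 192.666 mm·m/s
Steady-state rate R = (F_in − F_out)/L = (550.676 − 192.666) / 151000 m = 2.371e-03 mm/s.
R = 2.371e-03 × 3600 = 8.54 mm/hr.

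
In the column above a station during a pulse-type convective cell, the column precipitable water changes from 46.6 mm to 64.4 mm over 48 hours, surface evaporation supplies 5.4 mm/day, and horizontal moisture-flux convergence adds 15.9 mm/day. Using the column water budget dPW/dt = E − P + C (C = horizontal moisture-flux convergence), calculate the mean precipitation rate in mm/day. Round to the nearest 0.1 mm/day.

P ≈ 12.4 mm/day

dPW/dt = (64.4 − 46.6) mm / (48/24 day) = +8.900 mm/day.
P = E + C − dPW/dt = 5.4 + (15.9) − (+8.900) = 12.4 mm/day.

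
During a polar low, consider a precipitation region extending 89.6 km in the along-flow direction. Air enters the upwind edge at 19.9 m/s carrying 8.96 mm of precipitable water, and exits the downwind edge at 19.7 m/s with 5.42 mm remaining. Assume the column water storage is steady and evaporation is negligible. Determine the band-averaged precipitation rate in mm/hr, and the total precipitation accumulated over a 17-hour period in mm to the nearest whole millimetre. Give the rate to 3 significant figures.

Column moisture flux per unit crosswind length is F = V × PW.
Inflow: F_in = 19.9 × 8.96 = 178.304 mm·m/s
Outflow: F_out = 19.7 × 5.42 = 106.774 mm·m/s
Steady-state rate R = (F_in − F_out)/L = (178.304 − 106.774) / 89600 m = 7.983e-04 mm/s.
R = 7.983e-04 × 3600 = 2.87 mm/hr.
Over 17 h: total = 2.87 × 17 = 48.79 ≈ 49 mm.

R ≈ 2.87 mm/hr; total ≈ 49 mm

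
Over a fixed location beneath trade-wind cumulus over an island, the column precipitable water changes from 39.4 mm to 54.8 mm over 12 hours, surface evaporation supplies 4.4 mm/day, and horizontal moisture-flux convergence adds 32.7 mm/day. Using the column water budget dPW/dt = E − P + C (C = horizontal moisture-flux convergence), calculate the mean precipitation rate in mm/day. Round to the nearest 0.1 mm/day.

dPW/dt = (54.8 − 39.4) mm / (12/24 day) = +30.800 mm/day.
P = E + C − dPW/dt = 4.4 + (32.7) − (+30.800) = 6.3 mm/day.

P ≈ 6.3 mm/day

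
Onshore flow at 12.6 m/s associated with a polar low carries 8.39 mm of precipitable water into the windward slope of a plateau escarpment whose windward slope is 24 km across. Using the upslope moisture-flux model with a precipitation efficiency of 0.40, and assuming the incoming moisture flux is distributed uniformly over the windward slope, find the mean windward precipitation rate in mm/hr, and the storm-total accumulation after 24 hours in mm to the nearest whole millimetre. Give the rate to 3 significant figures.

Incoming column moisture flux per unit ridge length: F = V × PW = 12.6 × 8.39 = 105.714 mm·m/s.
Spread over the 24 km slope with efficiency ε = 0.40: R = ε·F/W = 0.40 × 105.714 / 24000 m = 1.762e-03 mm/s.
R = 1.762e-03 × 3600 = 6.34 mm/hr.
Over 24 h: total = 6.34 × 24 = 152.16 ≈ 152 mm.

R ≈ 6.34 mm/hr; total ≈ 152 mm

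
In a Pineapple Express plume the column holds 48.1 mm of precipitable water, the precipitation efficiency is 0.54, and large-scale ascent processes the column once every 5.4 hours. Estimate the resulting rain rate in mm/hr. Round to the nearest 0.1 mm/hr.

Each overturning extracts ε × PW = 0.54 × 48.1 = 25.974 mm.
Rate = ε·PW / τ = 25.974 / 5.4 h = 4.8 mm/hr.

R ≈ 4.8 mm/hr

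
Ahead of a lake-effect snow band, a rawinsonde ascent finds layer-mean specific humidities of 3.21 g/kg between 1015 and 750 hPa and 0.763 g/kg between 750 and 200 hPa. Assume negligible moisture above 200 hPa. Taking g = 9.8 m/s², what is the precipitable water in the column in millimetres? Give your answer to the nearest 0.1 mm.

PW ≈ 13.0 mm

Precipitable water is the column-integrated vapour mass per unit area: PW = (1/g) Σ q̄ Δp, with q in kg/kg and Δp in Pa (1 kg/m² of water = 1 mm).
Layer 1015–750 hPa: Δp = 265 hPa = 26500 Pa, q̄ = 0.00321 kg/kg → 0.00321 × 26500 / 9.8 = 8.68 mm
Layer 750–200 hPa: Δp = 550 hPa = 55000 Pa, q̄ = 0.000763 kg/kg → 0.000763 × 55000 / 9.8 = 4.28 mm
PW = 8.68 + 4.28 = 12.96 ≈ 13.0 mm.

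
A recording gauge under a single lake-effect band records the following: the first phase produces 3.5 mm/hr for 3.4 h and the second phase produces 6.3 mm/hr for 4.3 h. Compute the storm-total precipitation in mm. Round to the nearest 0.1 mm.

total ≈ 39.0 mm

Total = Σ Rᵢ Δtᵢ = 3.5 × 3.4 + 6.3 × 4.3
      = 11.9 + 27.09 = 39.0 mm.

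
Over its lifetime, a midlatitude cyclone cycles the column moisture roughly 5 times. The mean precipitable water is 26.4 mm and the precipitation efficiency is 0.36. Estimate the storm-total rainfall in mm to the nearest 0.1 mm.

Each cycle deposits ε × PW = 0.36 × 26.4 = 9.504 mm.
Over 5 cycles: 5 × 9.504 = 47.5 mm.

rainfall ≈ 47.5 mm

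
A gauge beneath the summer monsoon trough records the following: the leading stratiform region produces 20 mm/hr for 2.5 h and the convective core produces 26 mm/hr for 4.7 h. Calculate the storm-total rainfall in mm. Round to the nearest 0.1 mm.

total ≈ 172.2 mm

Total = Σ Rᵢ Δtᵢ = 20 × 2.5 + 26 × 4.7
      = 50 + 122.2 = 172.2 mm.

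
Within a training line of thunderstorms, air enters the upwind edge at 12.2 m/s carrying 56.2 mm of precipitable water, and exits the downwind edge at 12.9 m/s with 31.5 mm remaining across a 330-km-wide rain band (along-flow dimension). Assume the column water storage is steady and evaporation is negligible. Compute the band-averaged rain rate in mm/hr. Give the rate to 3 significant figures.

R ≈ 3.05 mm/hr

Column moisture flux per unit crosswind length is F = V × PW.
Inflow: F_in = 12.2 × 56.2 = 685.64 mm·m/s
Outflow: F_out = 12.9 × 31.5 = 406.35 mm·m/s
Steady-state rate R = (F_in − F_out)/L = (685.64 − 406.35) / 330000 m = 8.463e-04 mm/s.
R = 8.463e-04 × 3600 = 3.05 mm/hr.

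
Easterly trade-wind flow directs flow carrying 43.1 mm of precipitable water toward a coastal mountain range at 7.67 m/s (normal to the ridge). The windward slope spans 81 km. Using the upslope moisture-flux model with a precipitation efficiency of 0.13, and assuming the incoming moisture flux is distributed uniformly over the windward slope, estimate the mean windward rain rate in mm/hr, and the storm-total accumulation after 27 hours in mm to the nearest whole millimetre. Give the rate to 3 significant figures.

Incoming column moisture flux per unit ridge length: F = V × PW = 7.67 × 43.1 = 330.577 mm·m/s.
Spread over the 81 km slope with efficiency ε = 0.13: R = ε·F/W = 0.13 × 330.577 / 81000 m = 5.306e-04 mm/s.
R = 5.306e-04 × 3600 = 1.91 mm/hr.
Over 27 h: total = 1.91 × 27 = 51.57 ≈ 52 mm.

R ≈ 1.91 mm/hr; total ≈ 52 mm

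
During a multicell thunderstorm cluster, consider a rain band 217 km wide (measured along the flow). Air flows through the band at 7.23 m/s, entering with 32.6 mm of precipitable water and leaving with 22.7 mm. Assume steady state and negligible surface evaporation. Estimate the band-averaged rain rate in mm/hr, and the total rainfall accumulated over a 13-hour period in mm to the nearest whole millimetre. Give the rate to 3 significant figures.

R ≈ 1.19 mm/hr; total ≈ 15 mm

Column moisture flux per unit crosswind length is F = V × PW.
Inflow: F_in = 7.23 × 32.6 = 235.698 mm·m/s
Outflow: F_out = 7.23 × 22.7 = 164.121 mm·m/s
Steady-state rate R = (F_in − F_out)/L = (235.698 − 164.121) / 217000 m = 3.298e-04 mm/s.
R = 3.298e-04 × 3600 = 1.19 mm/hr.
Over 13 h: total = 1.19 × 13 = 15.47 ≈ 15 mm.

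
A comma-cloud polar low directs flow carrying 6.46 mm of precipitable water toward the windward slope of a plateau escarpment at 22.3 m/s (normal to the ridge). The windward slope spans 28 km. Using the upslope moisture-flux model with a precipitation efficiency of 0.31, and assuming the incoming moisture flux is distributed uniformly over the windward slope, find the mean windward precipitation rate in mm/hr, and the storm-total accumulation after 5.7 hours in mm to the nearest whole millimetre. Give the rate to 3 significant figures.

Incoming column moisture flux per unit ridge length: F = V × PW = 22.3 × 6.46 = 144.058 mm·m/s.
Spread over the 28 km slope with efficiency ε = 0.31: R = ε·F/W = 0.31 × 144.058 / 28000 m = 1.595e-03 mm/s.
R = 1.595e-03 × 3600 = 5.74 mm/hr.
Over 5.7 h: total = 5.74 × 5.7 = 32.718 ≈ 33 mm.

R ≈ 5.74 mm/hr; total ≈ 33 mm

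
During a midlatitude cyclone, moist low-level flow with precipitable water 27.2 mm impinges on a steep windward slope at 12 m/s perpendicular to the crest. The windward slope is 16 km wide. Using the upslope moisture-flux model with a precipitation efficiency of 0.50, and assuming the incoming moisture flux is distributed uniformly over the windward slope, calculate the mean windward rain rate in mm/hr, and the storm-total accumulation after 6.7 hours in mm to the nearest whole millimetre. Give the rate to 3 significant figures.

R ≈ 36.7 mm/hr; total ≈ 246 mm

Incoming column moisture flux per unit ridge length: F = V × PW = 12 × 27.2 = 326.4 mm·m/s.
Spread over the 16 km slope with efficiency ε = 0.50: R = ε·F/W = 0.50 × 326.4 / 16000 m = 1.020e-02 mm/s.
R = 1.020e-02 × 3600 = 36.7 mm/hr.
Over 6.7 h: total = 36.7 × 6.7 = 245.89 ≈ 246 mm.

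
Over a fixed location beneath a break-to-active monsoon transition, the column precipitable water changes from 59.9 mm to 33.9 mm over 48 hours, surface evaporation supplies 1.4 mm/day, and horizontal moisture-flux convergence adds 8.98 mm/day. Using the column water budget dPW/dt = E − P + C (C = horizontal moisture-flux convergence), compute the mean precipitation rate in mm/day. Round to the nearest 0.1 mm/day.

dPW/dt = (33.9 − 59.9) mm / (48/24 day) = -13.000 mm/day.
P = E + C − dPW/dt = 1.4 + (8.98) − (-13.000) = 23.4 mm/day.

P ≈ 23.4 mm/day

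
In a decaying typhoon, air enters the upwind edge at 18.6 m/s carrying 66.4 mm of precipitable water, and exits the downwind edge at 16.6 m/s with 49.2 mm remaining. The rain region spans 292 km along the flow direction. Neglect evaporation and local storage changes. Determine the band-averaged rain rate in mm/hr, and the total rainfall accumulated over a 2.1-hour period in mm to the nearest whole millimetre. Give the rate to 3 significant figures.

R ≈ 5.16 mm/hr; total ≈ 11 mm

Column moisture flux per unit crosswind length is F = V × PW.
Inflow: F_in = 18.6 × 66.4 = 1235.04 mm·m/s
Outflow: F_out = 16.6 × 49.2 = 816.72 mm·m/s
Steady-state rate R = (F_in − F_out)/L = (1235.04 − 816.72) / 292000 m = 1.433e-03 mm/s.
R = 1.433e-03 × 3600 = 5.16 mm/hr.
Over 2.1 h: total = 5.16 × 2.1 = 10.836 ≈ 11 mm.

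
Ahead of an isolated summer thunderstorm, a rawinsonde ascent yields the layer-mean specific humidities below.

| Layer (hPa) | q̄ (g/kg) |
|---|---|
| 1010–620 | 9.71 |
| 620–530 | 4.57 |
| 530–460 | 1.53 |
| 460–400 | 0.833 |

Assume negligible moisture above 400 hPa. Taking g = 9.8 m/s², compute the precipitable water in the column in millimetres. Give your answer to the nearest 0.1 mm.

Precipitable water is the column-integrated vapour mass per unit area: PW = (1/g) Σ q̄ Δp, with q in kg/kg and Δp in Pa (1 kg/m² of water = 1 mm).
Layer 1010–620 hPa: Δp = 390 hPa = 39000 Pa, q̄ = 0.00971 kg/kg → 0.00971 × 39000 / 9.8 = 38.64 mm
Layer 620–530 hPa: Δp = 90 hPa = 9000 Pa, q̄ = 0.00457 kg/kg → 0.00457 × 9000 / 9.8 = 4.20 mm
Layer 530–460 hPa: Δp = 70 hPa = 7000 Pa, q̄ = 0.00153 kg/kg → 0.00153 × 7000 / 9.8 = 1.09 mm
Layer 460–400 hPa: Δp = 60 hPa = 6000 Pa, q̄ = 0.000833 kg/kg → 0.000833 × 6000 / 9.8 = 0.51 mm
PW = 38.64 + 4.20 + 1.09 + 0.51 = 44.44 ≈ 44.4 mm.

PW ≈ 44.4 mm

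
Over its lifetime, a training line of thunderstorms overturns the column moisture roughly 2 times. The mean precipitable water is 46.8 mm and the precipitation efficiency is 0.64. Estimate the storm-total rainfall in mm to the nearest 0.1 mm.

rainfall ≈ 59.9 mm

Each cycle deposits ε × PW = 0.64 × 46.8 = 29.952 mm.
Over 2 cycles: 2 × 29.952 = 59.9 mm.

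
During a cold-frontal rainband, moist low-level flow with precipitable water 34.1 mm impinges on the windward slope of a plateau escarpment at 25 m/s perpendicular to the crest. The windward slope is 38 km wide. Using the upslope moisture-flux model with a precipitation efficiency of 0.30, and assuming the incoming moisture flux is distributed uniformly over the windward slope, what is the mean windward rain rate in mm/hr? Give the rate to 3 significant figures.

Incoming column moisture flux per unit ridge length: F = V × PW = 25 × 34.1 = 852.5 mm·m/s.
Spread over the 38 km slope with efficiency ε = 0.30: R = ε·F/W = 0.30 × 852.5 / 38000 m = 6.730e-03 mm/s.
R = 6.730e-03 × 3600 = 24.2 mm/hr.

R ≈ 24.2 mm/hr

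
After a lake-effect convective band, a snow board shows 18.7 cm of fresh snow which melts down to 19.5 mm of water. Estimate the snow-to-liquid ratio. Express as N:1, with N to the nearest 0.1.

ratio ≈ 9.6

Ratio = snow depth / SWE = 187 mm / 19.5 mm = 9.6, i.e. 9.6:1.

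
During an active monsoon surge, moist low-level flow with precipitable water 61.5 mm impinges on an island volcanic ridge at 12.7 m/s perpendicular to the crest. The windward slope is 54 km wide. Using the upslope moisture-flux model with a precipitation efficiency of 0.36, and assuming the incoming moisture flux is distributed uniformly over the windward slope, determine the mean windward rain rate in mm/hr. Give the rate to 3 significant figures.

R ≈ 18.7 mm/hr

Incoming column moisture flux per unit ridge length: F = V × PW = 12.7 × 61.5 = 781.05 mm·m/s.
Spread over the 54 km slope with efficiency ε = 0.36: R = ε·F/W = 0.36 × 781.05 / 54000 m = 5.207e-03 mm/s.
R = 5.207e-03 × 3600 = 18.7 mm/hr.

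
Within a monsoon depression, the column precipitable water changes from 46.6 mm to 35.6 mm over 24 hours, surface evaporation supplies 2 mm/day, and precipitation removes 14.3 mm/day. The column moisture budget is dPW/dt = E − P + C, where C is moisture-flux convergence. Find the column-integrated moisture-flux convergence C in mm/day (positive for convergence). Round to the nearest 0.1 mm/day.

dPW/dt = (35.6 − 46.6) mm / (24/24 day) = -11.000 mm/day.
C = dPW/dt − E + P = (-11.000) − 2 + 14.3 = 1.3 mm/day.

C ≈ 1.3 mm/day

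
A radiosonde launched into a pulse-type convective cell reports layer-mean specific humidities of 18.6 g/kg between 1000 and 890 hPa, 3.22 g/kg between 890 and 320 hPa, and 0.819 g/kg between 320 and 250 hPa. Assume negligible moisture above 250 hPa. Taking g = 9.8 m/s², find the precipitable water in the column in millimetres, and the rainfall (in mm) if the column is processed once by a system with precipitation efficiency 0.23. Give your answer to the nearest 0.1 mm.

PW ≈ 40.2 mm; rainfall ≈ 9.2 mm

Precipitable water is the column-integrated vapour mass per unit area: PW = (1/g) Σ q̄ Δp, with q in kg/kg and Δp in Pa (1 kg/m² of water = 1 mm).
Layer 1000–890 hPa: Δp = 110 hPa = 11000 Pa, q̄ = 0.0186 kg/kg → 0.0186 × 11000 / 9.8 = 20.88 mm
Layer 890–320 hPa: Δp = 570 hPa = 57000 Pa, q̄ = 0.00322 kg/kg → 0.00322 × 57000 / 9.8 = 18.73 mm
Layer 320–250 hPa: Δp = 70 hPa = 7000 Pa, q̄ = 0.000819 kg/kg → 0.000819 × 7000 / 9.8 = 0.58 mm
PW = 20.88 + 18.73 + 0.58 = 40.19 ≈ 40.2 mm.
Rainfall = ε × PW = 0.23 × 40.2 = 9.2 mm.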